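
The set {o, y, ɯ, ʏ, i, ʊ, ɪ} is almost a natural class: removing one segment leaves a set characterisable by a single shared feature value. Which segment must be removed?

o

/ɯ, ʊ, y, ɪ, i, ʏ/ are all [+high], but /o/ (mid back rounded tense vowel) is [−high]. No other single segment can be removed to leave a set sharing one feature value that the removed segment lacks, so /o/ is the odd one out.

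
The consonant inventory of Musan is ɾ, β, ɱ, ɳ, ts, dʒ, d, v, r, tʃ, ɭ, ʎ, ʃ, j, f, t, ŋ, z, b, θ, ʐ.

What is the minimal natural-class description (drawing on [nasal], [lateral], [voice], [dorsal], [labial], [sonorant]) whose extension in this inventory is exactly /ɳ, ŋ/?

[+nasal, -labial]

/ɳ, ŋ/ are all [+nasal], [-labial], and no other segment in the inventory matches both values. Dropping any one of them over-generates: [-labial] alone would also admit /ɾ, ts, dʒ, d, …/; [+nasal] alone would also admit /ɱ/. No other single listed feature picks out exactly this set either, so fewer than two features will not do.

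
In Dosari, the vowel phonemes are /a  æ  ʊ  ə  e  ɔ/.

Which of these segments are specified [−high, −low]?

Eliminate segments failing any feature: /a, æ/ are [+low]; /ʊ/ is [+high]. The remaining /ə, e, ɔ/ satisfy [−high], [−low].

ə, e, ɔ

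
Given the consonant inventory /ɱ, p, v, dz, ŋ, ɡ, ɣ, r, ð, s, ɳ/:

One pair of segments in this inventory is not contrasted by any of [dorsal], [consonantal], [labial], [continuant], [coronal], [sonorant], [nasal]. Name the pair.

On the given features, /s/ and /ð/ have an identical profile: [−dorsal], [+consonantal], [−labial], [+continuant], [+coronal], [−sonorant], [−nasal]. No other two segments in the inventory coincide on all 7 features. (They do differ in [voice], [strident] and [distributed], which are not among the given features.)

s, ð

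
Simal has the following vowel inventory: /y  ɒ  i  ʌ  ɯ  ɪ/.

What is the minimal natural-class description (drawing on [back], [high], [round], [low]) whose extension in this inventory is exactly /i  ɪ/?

[−back, −round]

/i, ɪ/ are all [−back], [−round], and no other segment in the inventory matches both values. Dropping any one of them over-generates: [−round] alone would also admit /ʌ, ɯ/; [−back] alone would also admit /y/. No other single listed feature picks out exactly this set either, so fewer than two features will not do.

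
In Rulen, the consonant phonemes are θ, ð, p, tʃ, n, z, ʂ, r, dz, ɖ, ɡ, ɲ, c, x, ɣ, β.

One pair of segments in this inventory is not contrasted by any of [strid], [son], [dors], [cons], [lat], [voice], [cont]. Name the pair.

On the given features, /β/ and /ð/ have an identical profile: [-strident], [-sonorant], [-dorsal], [+consonantal], [-lateral], [+voice], [+continuant]. No other two segments in the inventory coincide on all 7 features. (They do differ in [labial] and [coronal], which are not among the given features.)

β, ð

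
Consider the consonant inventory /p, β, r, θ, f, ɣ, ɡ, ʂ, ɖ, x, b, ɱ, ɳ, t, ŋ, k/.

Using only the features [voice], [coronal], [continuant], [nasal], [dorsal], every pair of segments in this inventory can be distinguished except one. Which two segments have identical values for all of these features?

Both /θ/ and /ʂ/ are [−voice], [+coronal], [+continuant], [−nasal], [−dorsal]. Since the list omits [strident], [anterior] and [distributed] — which do distinguish the voiceless dental fricative from the voiceless retroflex fricative — this pair collapses; all other pairs remain distinct.

θ, ʂ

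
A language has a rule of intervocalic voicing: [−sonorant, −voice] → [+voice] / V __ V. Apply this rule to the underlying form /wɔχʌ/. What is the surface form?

[wɔʁʌ]

Only /χ/ occurs between two vowels (/ɔ/ __ /ʌ/) and matches the structural description. It is a voiceless uvular fricative, so [−sonorant, −voice] holds; changing it to [+voice] with all other features held fixed yields /ʁ/ (voiced uvular fricative). No other segment meets both the structural description and the environment, so the output is [wɔʁʌ].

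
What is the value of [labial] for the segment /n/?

[-labial]

/n/ is the alveolar nasal, hence [-labial].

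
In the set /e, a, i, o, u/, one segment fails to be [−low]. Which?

/u, e, i, o/ are all [−low]; /a/ (low unrounded vowel) is [+low].

a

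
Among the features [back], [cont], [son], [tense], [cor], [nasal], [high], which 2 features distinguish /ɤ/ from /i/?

The two segments share [+continuant], [+sonorant], [+tense], [−coronal], [−nasal]. The only features from the list on which they differ: /ɤ/ is [−high] while /i/ is [+high]; /ɤ/ is [+back] while /i/ is [−back].

[high], [back]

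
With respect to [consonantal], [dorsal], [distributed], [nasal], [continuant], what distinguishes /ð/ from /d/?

/ð/ (voiced dental fricative) and /d/ (voiced alveolar stop) agree on [+consonantal], [−dorsal], [−nasal]. They differ on [continuant] (/ð/ [+], /d/ [−]), [distributed] (/ð/ [+], /d/ [−]).

[continuant], [distributed]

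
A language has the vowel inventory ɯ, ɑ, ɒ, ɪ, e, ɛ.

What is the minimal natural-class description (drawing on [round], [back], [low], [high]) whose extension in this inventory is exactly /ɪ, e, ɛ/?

[−back]

The target set is precisely the extension of [−back] in this inventory.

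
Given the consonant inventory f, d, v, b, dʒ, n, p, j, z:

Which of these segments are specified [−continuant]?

The feature [continuant] marks segments produced without complete oral closure. In this inventory /d, b, dʒ, n, p/ lack that property, so they are [−continuant]; /f, v, j, z/ are [+continuant].

d, b, dʒ, n, p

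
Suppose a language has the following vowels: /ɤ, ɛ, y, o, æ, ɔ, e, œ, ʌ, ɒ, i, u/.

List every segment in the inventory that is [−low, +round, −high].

Eliminate segments failing any feature: /ɤ, ɛ, e, ʌ, i/ are [−round]; /y, u/ are [+high]; /æ, ɒ/ are [+low]. The remaining /o, ɔ, œ/ satisfy [−low], [+round], [−high].

o, ɔ, œ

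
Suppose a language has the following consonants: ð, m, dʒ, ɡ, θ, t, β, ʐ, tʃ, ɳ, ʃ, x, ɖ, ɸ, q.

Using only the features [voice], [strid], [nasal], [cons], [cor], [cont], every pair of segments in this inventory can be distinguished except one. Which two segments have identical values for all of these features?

/x/ (voiceless velar fricative) and /ɸ/ (voiceless bilabial fricative) are both [−voice], [−strident], [−nasal], [+consonantal], [−coronal], [+continuant], so none of the listed features separates them. (They do differ in [labial] and [dorsal], which are not among the given features.) Every other pair in the inventory differs on at least one listed feature.

x, ɸ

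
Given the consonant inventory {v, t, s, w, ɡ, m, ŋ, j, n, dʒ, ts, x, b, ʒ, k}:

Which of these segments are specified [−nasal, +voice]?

Eliminate segments failing any feature: /t, s, ts, x, k/ are [−voice]; /m, ŋ, n/ are [+nasal]. The remaining /v, w, ɡ, j, dʒ, b, ʒ/ satisfy [−nasal], [+voice].

v, w, ɡ, j, dʒ, b, ʒ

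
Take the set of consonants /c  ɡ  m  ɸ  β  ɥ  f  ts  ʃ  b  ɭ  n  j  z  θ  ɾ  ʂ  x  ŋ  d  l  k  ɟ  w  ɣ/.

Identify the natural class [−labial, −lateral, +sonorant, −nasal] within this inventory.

j, ɾ

The [−labial] segments are /c, ɡ, ts, ʃ, ɭ, n, j, z, θ, ɾ, ʂ, x, ŋ, d, l, k, ɟ, ɣ/.
Within that set, [−lateral] gives /c, ɡ, ts, ʃ, n, j, z, θ, ɾ, ʂ, x, ŋ, d, k, ɟ, ɣ/.
Among these, [+sonorant] gives /n, j, ɾ, ŋ/.
Among these, [−nasal] leaves /j, ɾ/.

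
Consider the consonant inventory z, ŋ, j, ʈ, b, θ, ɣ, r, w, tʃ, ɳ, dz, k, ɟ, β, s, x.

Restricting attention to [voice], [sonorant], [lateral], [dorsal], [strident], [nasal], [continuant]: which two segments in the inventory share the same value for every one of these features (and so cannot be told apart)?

On the given features, /j/ and /w/ have an identical profile: [+voice], [+sonorant], [-lateral], [+dorsal], [-strident], [-nasal], [+continuant]. No other two segments in the inventory coincide on all 7 features. (They do differ in [labial], [round] and [back], which are not among the given features.)

j, w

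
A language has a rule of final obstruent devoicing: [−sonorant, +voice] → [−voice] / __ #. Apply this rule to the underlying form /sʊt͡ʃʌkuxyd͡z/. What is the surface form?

[sʊt͡ʃʌkuxyt͡s]

The only segment in the rule's environment that also matches [−sonorant, +voice] is /d͡z/. Applying [−voice] turns the voiced alveolar affricate into /t͡s/ (voiceless alveolar affricate), giving [sʊt͡ʃʌkuxyt͡s].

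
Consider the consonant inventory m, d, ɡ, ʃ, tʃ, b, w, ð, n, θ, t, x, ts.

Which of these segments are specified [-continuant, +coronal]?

d, tʃ, n, t, ts

First, the [-continuant] segments are /m, d, ɡ, tʃ, b, n, t, ts/.
Of those, [+coronal] leaves /d, tʃ, n, t, ts/.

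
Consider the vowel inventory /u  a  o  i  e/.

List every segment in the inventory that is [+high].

u, i

The [+high] segments here are /u, i/; the remaining /a, o, e/ are [-high].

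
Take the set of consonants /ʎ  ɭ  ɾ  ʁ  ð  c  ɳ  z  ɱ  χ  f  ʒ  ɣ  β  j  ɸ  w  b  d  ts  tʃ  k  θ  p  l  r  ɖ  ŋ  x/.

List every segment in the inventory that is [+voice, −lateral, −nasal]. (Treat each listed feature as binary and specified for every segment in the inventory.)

Among the inventory, the [+voice] segments are /ʎ, ɭ, ɾ, ʁ, ð, ɳ, z, ɱ, ʒ, ɣ, β, j, w, b, d, l, r, ɖ, ŋ/.
Among these, [−lateral] gives /ɾ, ʁ, ð, ɳ, z, ɱ, ʒ, ɣ, β, j, w, b, d, r, ɖ, ŋ/.
Within that set, [−nasal] leaves /ɾ, ʁ, ð, z, ʒ, ɣ, β, j, w, b, d, r, ɖ/.

ɾ, ʁ, ð, z, ʒ, ɣ, β, j, w, b, d, r, ɖ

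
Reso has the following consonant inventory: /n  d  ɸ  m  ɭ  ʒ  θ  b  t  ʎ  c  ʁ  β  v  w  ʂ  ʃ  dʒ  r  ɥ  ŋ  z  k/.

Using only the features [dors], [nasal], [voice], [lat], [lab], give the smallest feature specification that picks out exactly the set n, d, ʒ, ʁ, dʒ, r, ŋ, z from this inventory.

/n, d, ʒ, ʁ, dʒ, r, ŋ, z/ are all [+voice], [−lateral], [−labial], and no other segment in the inventory matches all three values. Dropping any one of them over-generates: [−lateral, −labial] alone would also admit /θ, t, c, ʂ, …/; [+voice, −labial] alone would also admit /ɭ, ʎ/; [+voice, −lateral] alone would also admit /m, b, β, v, …/. No other combination of two listed features picks out exactly this set either, so fewer than three features will not do.

[+voice, −lat, −lab]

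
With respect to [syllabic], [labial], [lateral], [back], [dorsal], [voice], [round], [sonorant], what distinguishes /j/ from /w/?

/j/ (palatal glide) and /w/ (labial-velar glide) agree on [−syllabic], [−lateral], [+dorsal], [+voice], [+sonorant]. They differ on [labial] (/j/ [−], /w/ [+]), [round] (/j/ [−], /w/ [+]), [back] (/j/ [−], /w/ [+]).

[labial], [round], [back]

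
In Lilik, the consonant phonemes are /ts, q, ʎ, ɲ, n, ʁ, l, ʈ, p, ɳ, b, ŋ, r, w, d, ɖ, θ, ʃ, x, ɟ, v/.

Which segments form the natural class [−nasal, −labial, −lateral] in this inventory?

Checking each segment against [−nasal], [−labial], [−lateral]: /ts/ (voiceless alveolar affricate), /q/ (voiceless uvular stop), /ʁ/ (voiced uvular fricative), /ʈ/ (voiceless retroflex stop), /r/ (alveolar trill), /d/ (voiced alveolar stop), among others, satisfy every feature; every other segment in the inventory fails at least one.

ts, q, ʁ, ʈ, r, d, ɖ, θ, ʃ, x, ɟ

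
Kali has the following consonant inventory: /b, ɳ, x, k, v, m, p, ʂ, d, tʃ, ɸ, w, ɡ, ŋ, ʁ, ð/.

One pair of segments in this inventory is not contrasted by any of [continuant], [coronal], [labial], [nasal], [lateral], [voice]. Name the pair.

On the given features, /v/ and /w/ have an identical profile: [+continuant], [−coronal], [+labial], [−nasal], [−lateral], [+voice]. No other two segments in the inventory coincide on all 6 features. (They do differ in [sonorant], [round] and [dorsal], which are not among the given features.)

v, w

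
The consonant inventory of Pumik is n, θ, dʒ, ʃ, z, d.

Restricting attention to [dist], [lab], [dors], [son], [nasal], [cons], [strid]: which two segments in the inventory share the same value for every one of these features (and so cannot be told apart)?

dʒ, ʃ

On the given features, /dʒ/ and /ʃ/ have an identical profile: [+distributed], [-labial], [-dorsal], [-sonorant], [-nasal], [+consonantal], [+strident]. No other two segments in the inventory coincide on all 7 features. (They do differ in [voice] and [continuant], which are not among the given features.)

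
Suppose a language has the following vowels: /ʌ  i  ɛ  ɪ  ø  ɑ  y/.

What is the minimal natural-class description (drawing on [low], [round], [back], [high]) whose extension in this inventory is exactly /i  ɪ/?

/i, ɪ/ are all [+high], [−round], and no other segment in the inventory matches both values. Dropping any one of them over-generates: [−round] alone would also admit /ʌ, ɛ, ɑ/; [+high] alone would also admit /y/. No other single listed feature picks out exactly this set either, so fewer than two features will not do.

[+high, −round]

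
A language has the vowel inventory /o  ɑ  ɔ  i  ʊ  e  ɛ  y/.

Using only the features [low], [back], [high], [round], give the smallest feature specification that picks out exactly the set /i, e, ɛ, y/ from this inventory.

The target set is precisely the extension of [-back] in this inventory.

[-back]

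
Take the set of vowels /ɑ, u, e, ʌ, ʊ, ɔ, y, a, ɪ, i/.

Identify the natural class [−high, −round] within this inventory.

ɑ, e, ʌ, a

Eliminate segments failing any feature: /u, ʊ, y, ɪ, i/ are [+high]; /ɔ/ is [+round]. The remaining /ɑ, e, ʌ, a/ satisfy [−high], [−round].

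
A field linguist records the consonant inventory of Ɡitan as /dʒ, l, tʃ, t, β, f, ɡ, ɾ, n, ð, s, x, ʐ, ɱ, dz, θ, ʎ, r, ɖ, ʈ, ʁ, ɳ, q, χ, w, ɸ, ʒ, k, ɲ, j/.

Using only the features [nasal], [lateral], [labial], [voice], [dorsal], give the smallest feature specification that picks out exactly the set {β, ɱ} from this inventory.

[+voice, +labial, −dorsal]

/β, ɱ/ are all [+voice], [+labial], [−dorsal], and no other segment in the inventory matches all three values. Dropping any one of them over-generates: [+labial, −dorsal] alone would also admit /f, ɸ/; [+voice, −dorsal] alone would also admit /dʒ, l, ɾ, n, …/; [+voice, +labial] alone would also admit /w/. No other combination of two listed features picks out exactly this set either, so fewer than three features will not do.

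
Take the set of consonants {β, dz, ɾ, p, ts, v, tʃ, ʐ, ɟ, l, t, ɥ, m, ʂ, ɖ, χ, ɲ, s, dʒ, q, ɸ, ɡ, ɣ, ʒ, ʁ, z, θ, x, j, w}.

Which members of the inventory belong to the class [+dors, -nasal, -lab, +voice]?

ɟ, ɡ, ɣ, ʁ, j

Among the inventory, the [+dorsal] segments are /ɟ, ɥ, χ, ɲ, q, ɡ, ɣ, ʁ, x, j, w/.
Intersecting with [-nasal] gives /ɟ, ɥ, χ, q, ɡ, ɣ, ʁ, x, j, w/.
Among these, [-labial] gives /ɟ, χ, q, ɡ, ɣ, ʁ, x, j/.
Among these, [+voice] leaves /ɟ, ɡ, ɣ, ʁ, j/.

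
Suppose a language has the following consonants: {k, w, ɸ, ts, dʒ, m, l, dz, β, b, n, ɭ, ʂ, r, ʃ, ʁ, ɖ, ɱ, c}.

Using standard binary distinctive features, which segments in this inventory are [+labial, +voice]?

Checking each segment against [+labial], [+voice]: /w/ (labial-velar glide), /m/ (bilabial nasal), /β/ (voiced bilabial fricative), /b/ (voiced bilabial stop), /ɱ/ (labiodental nasal) satisfy every feature; every other segment in the inventory fails at least one.

w, m, β, b, ɱ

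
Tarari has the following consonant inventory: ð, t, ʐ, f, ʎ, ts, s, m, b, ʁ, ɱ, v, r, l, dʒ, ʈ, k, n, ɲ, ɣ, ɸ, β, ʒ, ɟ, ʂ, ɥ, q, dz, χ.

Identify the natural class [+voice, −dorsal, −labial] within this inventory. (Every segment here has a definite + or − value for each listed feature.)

ð, ʐ, r, l, dʒ, n, ʒ, dz

Eliminate segments failing any feature: /t, f, ts, s, ʈ, k, ɸ, ʂ, q, χ/ are [−voice]; /ʎ, ʁ, ɲ, ɣ, ɟ, ɥ/ are [+dorsal]; /m, b, ɱ, v, β/ are [+labial]. The remaining /ð, ʐ, r, l, dʒ, n, ʒ, dz/ satisfy [+voice], [−dorsal], [−labial].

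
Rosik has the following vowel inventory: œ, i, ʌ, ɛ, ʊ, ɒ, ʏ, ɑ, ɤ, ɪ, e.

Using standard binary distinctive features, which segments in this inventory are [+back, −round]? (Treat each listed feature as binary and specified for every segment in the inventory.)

ʌ, ɑ, ɤ

Among the inventory, the [+back] segments are /ʌ, ʊ, ɒ, ɑ, ɤ/.
Then [−round] leaves /ʌ, ɑ, ɤ/.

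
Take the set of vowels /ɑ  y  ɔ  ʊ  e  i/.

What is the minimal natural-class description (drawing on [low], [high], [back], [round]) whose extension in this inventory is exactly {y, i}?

/y, i/ are all [+high], [−back], and no other segment in the inventory matches both values. Dropping any one of them over-generates: [−back] alone would also admit /e/; [+high] alone would also admit /ʊ/. No other single listed feature picks out exactly this set either, so fewer than two features will not do.

[+high, −back]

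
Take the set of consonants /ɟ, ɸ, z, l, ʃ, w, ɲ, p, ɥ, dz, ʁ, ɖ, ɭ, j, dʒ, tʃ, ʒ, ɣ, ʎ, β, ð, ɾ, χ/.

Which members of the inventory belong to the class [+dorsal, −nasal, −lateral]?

ɟ, w, ɥ, ʁ, j, ɣ, χ

Eliminate segments failing any feature: /ɸ, z, l, ʃ, p, dz, ɖ, ɭ, dʒ, tʃ, ʒ, β, ð, ɾ/ are [−dorsal]; /ɲ/ is [+nasal]; /ʎ/ is [+lateral]. The remaining /ɟ, w, ɥ, ʁ, j, ɣ, χ/ satisfy [+dorsal], [−nasal], [−lateral].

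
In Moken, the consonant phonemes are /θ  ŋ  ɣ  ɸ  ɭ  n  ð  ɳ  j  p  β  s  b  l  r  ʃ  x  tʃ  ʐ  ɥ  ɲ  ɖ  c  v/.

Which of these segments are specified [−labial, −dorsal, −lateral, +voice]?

n, ð, ɳ, r, ʐ, ɖ

The [−labial] segments are /θ, ŋ, ɣ, ɭ, n, ð, ɳ, j, s, l, r, ʃ, x, tʃ, ʐ, ɲ, ɖ, c/.
Among these, [−dorsal] gives /θ, ɭ, n, ð, ɳ, s, l, r, ʃ, tʃ, ʐ, ɖ/.
Among these, [−lateral] gives /θ, n, ð, ɳ, s, r, ʃ, tʃ, ʐ, ɖ/.
Then [+voice] leaves /n, ð, ɳ, r, ʐ, ɖ/.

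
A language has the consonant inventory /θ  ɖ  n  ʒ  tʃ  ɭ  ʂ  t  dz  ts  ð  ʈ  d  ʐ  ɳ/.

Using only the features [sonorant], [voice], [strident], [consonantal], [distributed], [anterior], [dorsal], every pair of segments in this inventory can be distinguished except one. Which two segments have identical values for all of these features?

ɳ, ɭ

On the given features, /ɳ/ and /ɭ/ have an identical profile: [+sonorant], [+voice], [−strident], [+consonantal], [−distributed], [−anterior], [−dorsal]. No other two segments in the inventory coincide on all 7 features. (They do differ in [nasal] and [lateral], which are not among the given features.)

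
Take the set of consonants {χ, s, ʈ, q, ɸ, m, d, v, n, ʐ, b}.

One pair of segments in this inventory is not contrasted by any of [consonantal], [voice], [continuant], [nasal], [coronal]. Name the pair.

Both /χ/ and /ɸ/ are [+consonantal], [−voice], [+continuant], [−nasal], [−coronal]. Since the list omits [labial] and [dorsal] — which do distinguish the voiceless uvular fricative from the voiceless bilabial fricative — this pair collapses; all other pairs remain distinct.

χ, ɸ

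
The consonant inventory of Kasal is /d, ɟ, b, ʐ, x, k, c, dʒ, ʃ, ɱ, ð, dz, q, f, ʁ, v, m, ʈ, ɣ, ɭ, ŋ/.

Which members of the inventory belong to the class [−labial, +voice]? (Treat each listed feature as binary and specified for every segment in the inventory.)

d, ɟ, ʐ, dʒ, ð, dz, ʁ, ɣ, ɭ, ŋ

Checking each segment against [−labial], [+voice]: /d/ (voiced alveolar stop), /ɟ/ (voiced palatal stop), /ʐ/ (voiced retroflex fricative), /dʒ/ (voiced postalveolar affricate), /ð/ (voiced dental fricative), /dz/ (voiced alveolar affricate), among others, satisfy every feature; every other segment in the inventory fails at least one.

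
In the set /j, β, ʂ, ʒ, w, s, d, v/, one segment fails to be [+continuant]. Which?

/s, β, w, v, j, ʒ, ʂ/ are all [+continuant]; /d/ (voiced alveolar stop) is [-continuant].

d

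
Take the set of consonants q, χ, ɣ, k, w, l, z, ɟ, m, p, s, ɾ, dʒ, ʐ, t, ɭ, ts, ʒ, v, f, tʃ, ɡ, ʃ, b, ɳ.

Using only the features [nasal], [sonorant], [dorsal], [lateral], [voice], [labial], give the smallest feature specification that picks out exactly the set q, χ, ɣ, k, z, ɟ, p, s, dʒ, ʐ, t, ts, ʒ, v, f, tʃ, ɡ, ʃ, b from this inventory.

[−sonorant]

The target set is precisely the extension of [−sonorant] in this inventory.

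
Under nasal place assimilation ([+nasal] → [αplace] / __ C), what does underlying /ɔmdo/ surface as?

/m/ sits before the [+coronal] consonant /d/, so it takes on [+coronal] and surfaces as /n/. The rest of the form is unaffected: [ɔndo].

[ɔndo]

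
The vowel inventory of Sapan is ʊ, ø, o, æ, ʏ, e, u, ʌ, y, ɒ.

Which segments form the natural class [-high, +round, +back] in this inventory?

o, ɒ

Checking each segment against [-high], [+round], [+back]: /o/ (mid back rounded tense vowel), /ɒ/ (low back rounded vowel) satisfy every feature; every other segment in the inventory fails at least one.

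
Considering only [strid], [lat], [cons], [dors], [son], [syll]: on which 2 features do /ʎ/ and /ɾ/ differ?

[lateral], [dorsal]

/ʎ/ is the palatal lateral approximant and /ɾ/ is the alveolar tap. Both are [−strident], [+consonantal], [+sonorant], [−syllabic]. /ʎ/ is [+lateral] while /ɾ/ is [−lateral]; /ʎ/ is [+dorsal] while /ɾ/ is [−dorsal], so the distinguishing features are [lateral], [dorsal].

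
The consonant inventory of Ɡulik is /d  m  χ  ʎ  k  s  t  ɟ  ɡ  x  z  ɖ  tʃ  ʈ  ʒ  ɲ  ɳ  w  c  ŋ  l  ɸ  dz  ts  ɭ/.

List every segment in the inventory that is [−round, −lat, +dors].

Eliminate segments failing any feature: /d, m, s, t, z, ɖ, tʃ, ʈ, ʒ, ɳ, ɸ, dz, ts/ are [−dorsal]; /ʎ, l, ɭ/ are [+lateral]; /w/ is [+round]. The remaining /χ, k, ɟ, ɡ, x, ɲ, c, ŋ/ satisfy [−round], [−lateral], [+dorsal].

χ, k, ɟ, ɡ, x, ɲ, c, ŋ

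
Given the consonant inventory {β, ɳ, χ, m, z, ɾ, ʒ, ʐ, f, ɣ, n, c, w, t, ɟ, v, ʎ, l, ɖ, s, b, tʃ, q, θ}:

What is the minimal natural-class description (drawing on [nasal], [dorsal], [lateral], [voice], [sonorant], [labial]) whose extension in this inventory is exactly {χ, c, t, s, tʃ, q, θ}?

[-voice, -labial]

The class [-voice], [-labial] has exactly /χ, c, t, s, tʃ, q, θ/ as its extension in this inventory. No smaller conjunction from the listed features achieves this: [-labial] alone would also admit /ɳ, z, ɾ, ʒ, …/; [-voice] alone would also admit /f/; and checking the remaining single features turns up none with this extension.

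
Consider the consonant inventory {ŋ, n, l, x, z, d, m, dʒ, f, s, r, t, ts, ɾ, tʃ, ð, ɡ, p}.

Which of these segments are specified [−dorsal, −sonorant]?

The [−dorsal] segments are /n, l, z, d, m, dʒ, f, s, r, t, ts, ɾ, tʃ, ð, p/.
Within that set, [−sonorant] leaves /z, d, dʒ, f, s, t, ts, tʃ, ð, p/.

z, d, dʒ, f, s, t, ts, tʃ, ð, p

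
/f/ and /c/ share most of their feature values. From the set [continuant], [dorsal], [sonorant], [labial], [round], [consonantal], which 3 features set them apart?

/f/ (voiceless labiodental fricative) and /c/ (voiceless palatal stop) agree on [−sonorant], [−round], [+consonantal]. They differ on [continuant] (/f/ [+], /c/ [−]), [labial] (/f/ [+], /c/ [−]), [dorsal] (/f/ [−], /c/ [+]).

[continuant], [labial], [dorsal]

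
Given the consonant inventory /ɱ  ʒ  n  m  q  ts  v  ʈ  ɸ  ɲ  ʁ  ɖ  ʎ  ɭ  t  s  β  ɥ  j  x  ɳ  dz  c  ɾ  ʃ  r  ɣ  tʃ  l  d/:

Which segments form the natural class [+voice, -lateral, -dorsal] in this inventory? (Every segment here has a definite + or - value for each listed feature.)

ɱ, ʒ, n, m, v, ɖ, β, ɳ, dz, ɾ, r, d

Eliminate segments failing any feature: /q, ts, ʈ, ɸ, t, s, x, c, ʃ, tʃ/ are [-voice]; /ɲ, ʁ, ɥ, j, ɣ/ are [+dorsal]; /ʎ, ɭ, l/ are [+lateral]. The remaining /ɱ, ʒ, n, m, v, ɖ, β, ɳ, dz, ɾ, r, d/ satisfy [+voice], [-lateral], [-dorsal].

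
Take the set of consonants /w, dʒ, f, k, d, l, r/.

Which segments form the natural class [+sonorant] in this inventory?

w, l, r

The feature [sonorant] marks segments produced without turbulent airflow (nasals, liquids, glides, vowels). In this inventory /w, l, r/ have that property, so they are [+sonorant]; /dʒ, f, k, d/ are [−sonorant].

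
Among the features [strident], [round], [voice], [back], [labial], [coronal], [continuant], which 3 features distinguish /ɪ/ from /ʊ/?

/ɪ/ (high front unrounded lax vowel) and /ʊ/ (high back rounded lax vowel) agree on [−strident], [+voice], [−coronal], [+continuant]. They differ on [labial] (/ɪ/ [−], /ʊ/ [+]), [round] (/ɪ/ [−], /ʊ/ [+]), [back] (/ɪ/ [−], /ʊ/ [+]).

[labial], [round], [back]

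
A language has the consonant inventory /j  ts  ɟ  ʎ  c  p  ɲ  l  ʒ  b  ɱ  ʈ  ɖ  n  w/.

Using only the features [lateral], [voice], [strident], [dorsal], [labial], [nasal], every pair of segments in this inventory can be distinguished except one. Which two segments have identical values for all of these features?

ɟ, j

Both /ɟ/ and /j/ are [−lateral], [+voice], [−strident], [+dorsal], [−labial], [−nasal]. Since the list omits [sonorant] and [continuant] — which do distinguish the voiced palatal stop from the palatal glide — this pair collapses; all other pairs remain distinct.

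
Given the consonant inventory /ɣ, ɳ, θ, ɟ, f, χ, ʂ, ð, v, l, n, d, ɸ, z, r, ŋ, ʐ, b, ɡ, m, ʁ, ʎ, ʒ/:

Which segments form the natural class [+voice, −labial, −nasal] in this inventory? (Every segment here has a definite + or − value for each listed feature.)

First, the [+voice] segments are /ɣ, ɳ, ɟ, ð, v, l, n, d, z, r, ŋ, ʐ, b, ɡ, m, ʁ, ʎ, ʒ/.
Then [−labial] gives /ɣ, ɳ, ɟ, ð, l, n, d, z, r, ŋ, ʐ, ɡ, ʁ, ʎ, ʒ/.
Intersecting with [−nasal] leaves /ɣ, ɟ, ð, l, d, z, r, ʐ, ɡ, ʁ, ʎ, ʒ/.

ɣ, ɟ, ð, l, d, z, r, ʐ, ɡ, ʁ, ʎ, ʒ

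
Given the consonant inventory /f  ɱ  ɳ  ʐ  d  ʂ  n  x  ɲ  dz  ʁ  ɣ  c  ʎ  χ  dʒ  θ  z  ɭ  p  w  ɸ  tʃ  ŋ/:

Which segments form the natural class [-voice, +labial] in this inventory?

Checking each segment against [-voice], [+labial]: /f/ (voiceless labiodental fricative), /p/ (voiceless bilabial stop), /ɸ/ (voiceless bilabial fricative) satisfy every feature; every other segment in the inventory fails at least one.

f, p, ɸ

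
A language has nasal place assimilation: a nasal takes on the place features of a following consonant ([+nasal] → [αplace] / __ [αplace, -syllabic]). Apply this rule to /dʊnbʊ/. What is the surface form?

In /dʊnbʊ/, the nasal /n/ precedes /b/, which is [+labial]. The nasal assimilates in place, becoming the [+labial] nasal /m/. The surface form is [dʊmbʊ].

[dʊmbʊ]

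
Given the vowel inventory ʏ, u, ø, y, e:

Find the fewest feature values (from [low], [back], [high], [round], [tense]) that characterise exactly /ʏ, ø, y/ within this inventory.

The class [-back], [+round] has exactly /ʏ, ø, y/ as its extension in this inventory. No smaller conjunction from the listed features achieves this: [+round] alone would also admit /u/; [-back] alone would also admit /e/; and checking the remaining single features turns up none with this extension.

[-back, +round]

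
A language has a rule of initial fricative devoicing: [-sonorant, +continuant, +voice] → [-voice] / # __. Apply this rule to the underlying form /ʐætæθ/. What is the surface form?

Only the initial segment /ʐ/ is both word-initial and matches the structural description. It is a voiced retroflex fricative, so [-sonorant, +continuant, +voice] holds; changing it to [-voice] with all other features held fixed yields /ʂ/ (voiceless retroflex fricative). No other segment meets both the structural description and the environment, so the output is [ʂætæθ].

[ʂætæθ]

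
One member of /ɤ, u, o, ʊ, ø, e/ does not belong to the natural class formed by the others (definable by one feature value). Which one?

ʊ

The remaining segments after removing /ʊ/ share [+tense]; /ʊ/ (high back rounded lax vowel) is [-tense]. For every other candidate removal, the leftover set fails to share any single feature value that the removed segment lacks.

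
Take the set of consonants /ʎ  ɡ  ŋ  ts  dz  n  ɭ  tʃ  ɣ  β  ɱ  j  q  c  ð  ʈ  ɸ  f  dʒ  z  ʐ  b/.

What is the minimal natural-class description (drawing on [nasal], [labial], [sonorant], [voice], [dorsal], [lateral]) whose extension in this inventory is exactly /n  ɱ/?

/n, ɱ/ are all [+nasal], [-dorsal], and no other segment in the inventory matches both values. Dropping any one of them over-generates: [-dorsal] alone would also admit /ts, dz, ɭ, tʃ, …/; [+nasal] alone would also admit /ŋ/. No other single listed feature picks out exactly this set either, so fewer than two features will not do.

[+nasal, -dorsal]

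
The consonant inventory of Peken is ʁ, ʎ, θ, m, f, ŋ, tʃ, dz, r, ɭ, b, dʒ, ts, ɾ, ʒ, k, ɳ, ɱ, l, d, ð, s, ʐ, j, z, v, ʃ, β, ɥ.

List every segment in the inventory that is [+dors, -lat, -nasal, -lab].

The [+dorsal] segments are /ʁ, ʎ, ŋ, k, j, ɥ/.
Within that set, [-lateral] gives /ʁ, ŋ, k, j, ɥ/.
Intersecting with [-nasal] gives /ʁ, k, j, ɥ/.
Intersecting with [-labial] leaves /ʁ, k, j/.

ʁ, k, j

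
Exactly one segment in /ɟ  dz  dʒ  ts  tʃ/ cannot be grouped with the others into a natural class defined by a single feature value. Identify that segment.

The remaining segments after removing /ɟ/ share [+delayed release]; /ɟ/ (voiced palatal stop) is [-delayed release]. For every other candidate removal, the leftover set fails to share any single feature value that the removed segment lacks.

ɟ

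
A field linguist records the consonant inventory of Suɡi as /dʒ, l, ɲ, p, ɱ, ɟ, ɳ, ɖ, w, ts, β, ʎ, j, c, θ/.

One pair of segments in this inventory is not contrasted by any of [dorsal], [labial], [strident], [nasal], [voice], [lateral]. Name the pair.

ɟ, j

Both /ɟ/ and /j/ are [+dorsal], [−labial], [−strident], [−nasal], [+voice], [−lateral]. Since the list omits [sonorant] and [continuant] — which do distinguish the voiced palatal stop from the palatal glide — this pair collapses; all other pairs remain distinct.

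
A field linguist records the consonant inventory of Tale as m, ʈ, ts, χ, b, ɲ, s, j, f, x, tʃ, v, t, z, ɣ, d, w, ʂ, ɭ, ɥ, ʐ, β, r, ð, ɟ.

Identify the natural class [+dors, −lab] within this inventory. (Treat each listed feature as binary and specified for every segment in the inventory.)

Among the inventory, the [+dorsal] segments are /χ, ɲ, j, x, ɣ, w, ɥ, ɟ/.
Intersecting with [−labial] leaves /χ, ɲ, j, x, ɣ, ɟ/.

χ, ɲ, j, x, ɣ, ɟ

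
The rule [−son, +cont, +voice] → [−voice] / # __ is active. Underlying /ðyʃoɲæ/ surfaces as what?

[θyʃoɲæ]

Only the initial segment /ð/ is both word-initial and matches the structural description. It is a voiced dental fricative, so [−son, +cont, +voice] holds; changing it to [−voice] with all other features held fixed yields /θ/ (voiceless dental fricative). No other segment meets both the structural description and the environment, so the output is [θyʃoɲæ].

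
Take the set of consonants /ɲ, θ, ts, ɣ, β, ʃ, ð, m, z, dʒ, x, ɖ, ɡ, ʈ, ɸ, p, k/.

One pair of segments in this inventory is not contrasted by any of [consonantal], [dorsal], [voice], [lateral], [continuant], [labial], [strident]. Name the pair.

Both /ɡ/ and /ɲ/ are [+consonantal], [+dorsal], [+voice], [-lateral], [-continuant], [-labial], [-strident]. Since the list omits [sonorant], [nasal] and [back] — which do distinguish the voiced velar stop from the palatal nasal — this pair collapses; all other pairs remain distinct.

ɡ, ɲ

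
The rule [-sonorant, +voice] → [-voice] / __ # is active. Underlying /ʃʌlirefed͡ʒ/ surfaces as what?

The only segment in the rule's environment that also matches [-sonorant, +voice] is /d͡ʒ/. Applying [-voice] turns the voiced postalveolar affricate into /t͡ʃ/ (voiceless postalveolar affricate), giving [ʃʌlirefet͡ʃ].

[ʃʌlirefet͡ʃ]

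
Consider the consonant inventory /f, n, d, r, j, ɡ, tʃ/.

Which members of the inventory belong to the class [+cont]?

f, r, j

The [+continuant] segments here are /f, r, j/; the remaining /n, d, ɡ, tʃ/ are [-continuant].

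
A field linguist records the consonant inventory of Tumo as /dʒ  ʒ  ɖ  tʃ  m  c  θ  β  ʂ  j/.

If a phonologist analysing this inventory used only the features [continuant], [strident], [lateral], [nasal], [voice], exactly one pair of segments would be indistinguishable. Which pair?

j, β

On the given features, /j/ and /β/ have an identical profile: [+continuant], [-strident], [-lateral], [-nasal], [+voice]. No other two segments in the inventory coincide on all 5 features. (They do differ in [sonorant], [labial] and [dorsal], which are not among the given features.)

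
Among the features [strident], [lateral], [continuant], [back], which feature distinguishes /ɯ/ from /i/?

The two segments share [-strident], [-lateral], [+continuant]. The only feature from the list on which they differ: /ɯ/ is [+back] while /i/ is [-back].

[back]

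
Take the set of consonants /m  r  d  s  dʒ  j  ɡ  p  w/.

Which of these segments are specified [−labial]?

r, d, s, dʒ, j, ɡ

The feature [labial] marks segments articulated with one or both lips. In this inventory /r, d, s, dʒ, j, ɡ/ lack that property, so they are [−labial]; /m, p, w/ are [+labial].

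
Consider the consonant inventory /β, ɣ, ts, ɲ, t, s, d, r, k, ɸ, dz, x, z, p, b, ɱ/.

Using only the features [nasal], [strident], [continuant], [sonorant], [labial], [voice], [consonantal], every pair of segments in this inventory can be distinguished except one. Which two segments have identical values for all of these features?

/k/ (voiceless velar stop) and /t/ (voiceless alveolar stop) are both [−nasal], [−strident], [−continuant], [−sonorant], [−labial], [−voice], [+consonantal], so none of the listed features separates them. (They do differ in [coronal] and [dorsal], which are not among the given features.) Every other pair in the inventory differs on at least one listed feature.

k, t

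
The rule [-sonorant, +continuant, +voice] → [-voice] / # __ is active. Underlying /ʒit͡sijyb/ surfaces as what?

The only segment in the rule's environment that also matches [-sonorant, +continuant, +voice] is /ʒ/. Applying [-voice] turns the voiced postalveolar fricative into /ʃ/ (voiceless postalveolar fricative), giving [ʃit͡sijyb].

[ʃit͡sijyb]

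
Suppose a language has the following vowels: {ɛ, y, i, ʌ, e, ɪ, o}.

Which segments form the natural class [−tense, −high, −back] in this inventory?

Checking each segment against [−tense], [−high], [−back]: /ɛ/ (mid front unrounded lax vowel) satisfies every feature; every other segment in the inventory fails at least one.

ɛ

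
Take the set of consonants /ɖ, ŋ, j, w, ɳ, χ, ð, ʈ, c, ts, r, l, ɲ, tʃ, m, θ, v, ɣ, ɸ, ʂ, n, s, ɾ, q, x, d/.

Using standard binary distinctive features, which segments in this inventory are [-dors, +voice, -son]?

Among the inventory, the [-dorsal] segments are /ɖ, ɳ, ð, ʈ, ts, r, l, tʃ, m, θ, v, ɸ, ʂ, n, s, ɾ, d/.
Of those, [+voice] gives /ɖ, ɳ, ð, r, l, m, v, n, ɾ, d/.
Within that set, [-sonorant] leaves /ɖ, ð, v, d/.

ɖ, ð, v, d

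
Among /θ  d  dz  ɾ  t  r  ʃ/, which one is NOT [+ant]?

ʃ

Every segment except /ʃ/ is [+anterior]. /ʃ/ (voiceless postalveolar fricative) is [−anterior], so it is the exception.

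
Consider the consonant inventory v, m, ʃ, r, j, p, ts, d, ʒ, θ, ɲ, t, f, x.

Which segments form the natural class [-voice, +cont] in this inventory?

First, the [-voice] segments are /ʃ, p, ts, θ, t, f, x/.
Then [+continuant] leaves /ʃ, θ, f, x/.

ʃ, θ, f, x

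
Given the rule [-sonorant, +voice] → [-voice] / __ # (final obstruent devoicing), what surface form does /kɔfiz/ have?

[kɔfis]

/z/ satisfies [-sonorant, +voice] and sits in __ #. The [-voice] counterpart of the voiced alveolar fricative is /s/. Other segments in /kɔfiz/ either fail the structural description or are not in the environment, so the surface form is [kɔfis].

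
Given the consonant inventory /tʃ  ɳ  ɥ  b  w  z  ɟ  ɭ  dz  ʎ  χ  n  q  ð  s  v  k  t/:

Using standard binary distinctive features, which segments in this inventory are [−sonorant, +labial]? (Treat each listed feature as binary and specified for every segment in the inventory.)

Eliminate segments failing any feature: /tʃ, z, ɟ, dz, χ, q, ð, s, k, t/ are [−labial]; /ɳ, ɥ, w, ɭ, ʎ, n/ are [+sonorant]. The remaining /b, v/ satisfy [−sonorant], [+labial].

b, v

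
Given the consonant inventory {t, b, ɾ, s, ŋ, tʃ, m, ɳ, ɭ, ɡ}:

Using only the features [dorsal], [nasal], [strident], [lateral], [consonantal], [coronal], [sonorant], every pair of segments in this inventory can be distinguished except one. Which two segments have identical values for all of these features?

s, tʃ

Both /s/ and /tʃ/ are [−dorsal], [−nasal], [+strident], [−lateral], [+consonantal], [+coronal], [−sonorant]. Since the list omits [continuant], [anterior] and [distributed] — which do distinguish the voiceless alveolar fricative from the voiceless postalveolar affricate — this pair collapses; all other pairs remain distinct.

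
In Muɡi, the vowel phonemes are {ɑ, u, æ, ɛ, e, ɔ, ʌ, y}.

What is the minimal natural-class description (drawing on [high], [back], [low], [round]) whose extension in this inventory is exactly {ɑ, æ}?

Every target segment is [+low] and no other inventory member is, so one feature is enough.

[+low]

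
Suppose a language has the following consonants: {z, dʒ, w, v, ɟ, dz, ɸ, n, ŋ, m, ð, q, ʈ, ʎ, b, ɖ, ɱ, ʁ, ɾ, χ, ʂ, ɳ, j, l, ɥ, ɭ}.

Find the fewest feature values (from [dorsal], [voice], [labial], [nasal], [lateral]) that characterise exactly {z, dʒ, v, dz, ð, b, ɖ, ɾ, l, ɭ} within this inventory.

[+voice, −nasal, −dorsal]

/z, dʒ, v, dz, ð, b, ɖ, ɾ, l, ɭ/ are all [+voice], [−nasal], [−dorsal], and no other segment in the inventory matches all three values. Dropping any one of them over-generates: [−nasal, −dorsal] alone would also admit /ɸ, ʈ, ʂ/; [+voice, −dorsal] alone would also admit /n, m, ɱ, ɳ/; [+voice, −nasal] alone would also admit /w, ɟ, ʎ, ʁ, …/. No other combination of two listed features picks out exactly this set either, so fewer than three features will not do.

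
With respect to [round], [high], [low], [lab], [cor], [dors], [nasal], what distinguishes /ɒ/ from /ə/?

[labial], [round], [low]

/ɒ/ (low back rounded vowel) and /ə/ (mid central vowel (schwa)) agree on [−high], [−coronal], [+dorsal], [−nasal]. They differ on [labial] (/ɒ/ [+], /ə/ [−]), [round] (/ɒ/ [+], /ə/ [−]), [low] (/ɒ/ [+], /ə/ [−]).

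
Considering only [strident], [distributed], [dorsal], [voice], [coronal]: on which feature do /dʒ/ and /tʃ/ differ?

/dʒ/ (voiced postalveolar affricate) and /tʃ/ (voiceless postalveolar affricate) agree on [+strident], [+distributed], [−dorsal], [+coronal]. They differ on [voice] (/dʒ/ [+], /tʃ/ [−]).

[voice]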